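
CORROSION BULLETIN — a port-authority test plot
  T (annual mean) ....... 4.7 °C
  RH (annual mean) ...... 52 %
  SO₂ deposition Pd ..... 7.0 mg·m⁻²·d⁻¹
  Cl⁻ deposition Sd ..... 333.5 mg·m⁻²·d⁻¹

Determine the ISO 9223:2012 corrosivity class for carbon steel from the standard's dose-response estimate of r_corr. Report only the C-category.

carbon steel: temperature factor f = +0.150·(-5.3) = -0.7950
  SO₂ term: 1.77·7.0^0.52·exp(0.02·52-0.7950) = 6.221
  Cl⁻ term: 0.102·333.5^0.62·exp(0.033·52+0.04·4.7) = 25.11
  r_corr = 6.221 + 25.11 = 31.33 μm/a
ISO 9223 Table 2 (carbon steel): 25 < 31.3 ≤ 50 μm/a ⇒ C3

C3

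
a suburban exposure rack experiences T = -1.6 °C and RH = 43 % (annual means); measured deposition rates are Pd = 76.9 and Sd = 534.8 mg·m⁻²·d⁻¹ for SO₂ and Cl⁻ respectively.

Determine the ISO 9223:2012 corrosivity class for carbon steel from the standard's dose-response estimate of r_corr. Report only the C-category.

C3

carbon steel: f(T) = +0.150·(T−10) [T≤10 °C] = -1.7400
  sulphur-dioxide contribution → 7.022 μm/a
  chloride contribution → 19.43 μm/a
  ⇒ r_corr(carbon steel) = 26.46 μm/a
Category bounds: 25…50 μm/a bracket r_corr ⇒ C3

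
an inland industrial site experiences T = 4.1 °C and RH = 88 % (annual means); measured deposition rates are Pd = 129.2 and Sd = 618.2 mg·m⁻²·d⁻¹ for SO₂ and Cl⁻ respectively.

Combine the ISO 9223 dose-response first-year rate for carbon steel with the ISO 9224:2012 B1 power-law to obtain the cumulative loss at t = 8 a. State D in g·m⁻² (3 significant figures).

carbon steel: f(T) = +0.150·(T−10) [T≤10 °C] = -0.8850
  SO₂ term: 1.77·129.2^0.52·exp(0.02·88-0.8850) = 53.19
  Sd branch = 0.102·Sd^0.62·e^(0.033·RH+0.04·T) = 117.9 μm/a
  r_corr = 53.19 + 117.9 = 171.1 μm/a
ISO 9224: D(t) = r_corr · t^b with b = 0.523 (carbon steel, B1)
  D(8) = 171.1 × 8^0.523 = 171.1 × 2.967 = 507.6 μm
  Mass loss = 507.6 μm × 7.85 g/cm³ = 3985 g·m⁻²

D(8) = 3.98e+03 g·m⁻²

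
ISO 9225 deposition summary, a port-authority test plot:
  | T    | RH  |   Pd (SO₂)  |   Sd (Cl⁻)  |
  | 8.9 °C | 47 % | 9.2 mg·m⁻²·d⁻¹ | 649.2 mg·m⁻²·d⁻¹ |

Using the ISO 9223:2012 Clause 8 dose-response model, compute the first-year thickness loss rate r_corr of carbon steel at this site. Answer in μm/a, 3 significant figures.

r_corr = 50.2 μm/a

carbon steel: T≤10 °C ⇒ hinge +0.150·(8.9−10) = -0.1650
  Pd branch = 1.77·Pd^0.52·e^(0.02·RH+f) = 12.18 μm/a
  Cl⁻ term: 0.102·649.2^0.62·exp(0.033·47+0.04·8.9) = 38.06
  sum: 12.18 + 38.06 → r_corr = 50.24 μm/a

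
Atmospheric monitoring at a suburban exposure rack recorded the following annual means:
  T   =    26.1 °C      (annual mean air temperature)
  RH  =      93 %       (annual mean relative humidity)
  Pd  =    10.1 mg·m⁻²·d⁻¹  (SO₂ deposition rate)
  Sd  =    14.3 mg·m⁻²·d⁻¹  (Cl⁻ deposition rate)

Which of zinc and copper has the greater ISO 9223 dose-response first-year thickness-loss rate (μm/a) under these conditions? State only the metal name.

copper

zinc: T>10 °C ⇒ hinge -0.071·(26.1−10) = -1.1431
  Pd branch = 0.0129·Pd^0.44·e^(0.046·RH+f) = 0.8203 μm/a
  Sd branch = 0.0175·Sd^0.57·e^(0.008·RH+0.085·T) = 1.542 μm/a
  sum: 0.8203 + 1.542 → r_corr = 2.363 μm/a
copper: f(T) = -0.080·(T−10) [T>10 °C] = -1.2880
  Pd branch = 0.0053·Pd^0.26·e^(0.059·RH+f) = 0.6442 μm/a
  Cl⁻ term: 0.01025·14.3^0.27·exp(0.036·93+0.049·26.1) = 2.148
  sum: 0.6442 + 2.148 → r_corr = 2.793 μm/a
Ordering by μm/a: copper (2.79) > zinc (2.36)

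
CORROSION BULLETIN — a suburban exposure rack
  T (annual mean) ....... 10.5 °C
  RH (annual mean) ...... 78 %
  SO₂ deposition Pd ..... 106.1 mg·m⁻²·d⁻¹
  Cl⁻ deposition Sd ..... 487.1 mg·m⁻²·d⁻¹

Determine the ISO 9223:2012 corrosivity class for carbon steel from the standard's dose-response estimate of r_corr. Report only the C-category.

C5

carbon steel: f(T) = -0.054·(T−10) [T>10 °C] = -0.0270
  sulphur-dioxide contribution → 92.71 μm/a
  chloride contribution → 94.45 μm/a
  total first-year rate 187.2 μm/a
Category bounds: 80…200 μm/a bracket r_corr ⇒ C5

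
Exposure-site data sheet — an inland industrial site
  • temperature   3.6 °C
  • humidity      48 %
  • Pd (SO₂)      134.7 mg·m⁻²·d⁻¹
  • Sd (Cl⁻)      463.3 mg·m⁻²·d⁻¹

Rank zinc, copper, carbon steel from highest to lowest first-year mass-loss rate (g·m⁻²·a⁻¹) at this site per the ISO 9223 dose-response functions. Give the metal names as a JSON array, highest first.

["carbon steel", "zinc", "copper"]

zinc: temperature factor f = +0.038·(-6.4) = -0.2432
  SO₂ term: 0.0129·134.7^0.44·exp(0.046·48-0.2432) = 0.7958
  Cl⁻ term: 0.0175·463.3^0.57·exp(0.008·48+0.085·3.6) = 1.154
  sum: 0.7958 + 1.154 → r_corr = 1.95 μm/a
  mass loss = 1.95 μm/a × 7.14 g/cm³ = 13.92 g·m⁻²·a⁻¹
copper: temperature factor f = +0.126·(-6.4) = -0.8064
  SO₂ term: 0.0053·134.7^0.26·exp(0.059·48-0.8064) = 0.1438
  Cl⁻ term: 0.01025·463.3^0.27·exp(0.036·48+0.049·3.6) = 0.3611
  r_corr = 0.1438 + 0.3611 = 0.5048 μm/a
  mass loss = 0.5048 μm/a × 8.96 g/cm³ = 4.523 g·m⁻²·a⁻¹
carbon steel: f(T) = +0.150·(T−10) [T≤10 °C] = -0.9600
  SO₂ term: 1.77·134.7^0.52·exp(0.02·48-0.9600) = 22.66
  Sd branch = 0.102·Sd^0.62·e^(0.033·RH+0.04·T) = 25.82 μm/a
  r_corr = 22.66 + 25.82 = 48.48 μm/a
  mass loss = 48.48 μm/a × 7.85 g/cm³ = 380.5 g·m⁻²·a⁻¹
Ordering by g·m⁻²·a⁻¹: carbon steel (381) > zinc (13.9) > copper (4.52)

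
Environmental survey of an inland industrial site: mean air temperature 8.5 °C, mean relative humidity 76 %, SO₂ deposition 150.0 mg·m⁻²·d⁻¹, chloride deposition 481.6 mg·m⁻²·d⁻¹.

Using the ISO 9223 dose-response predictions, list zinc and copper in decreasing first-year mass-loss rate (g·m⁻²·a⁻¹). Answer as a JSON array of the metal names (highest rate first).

zinc: T≤10 °C ⇒ hinge +0.038·(8.5−10) = -0.0570
  sulphur-dioxide contribution → 3.644 μm/a
  chloride contribution → 2.239 μm/a
  ⇒ r_corr(zinc) = 5.883 μm/a
  mass loss = 5.883 μm/a × 7.14 g/cm³ = 42 g·m⁻²·a⁻¹
copper: T≤10 °C ⇒ hinge +0.126·(8.5−10) = -0.1890
  sulphur-dioxide contribution → 1.43 μm/a
  chloride contribution → 1.271 μm/a
  ⇒ r_corr(copper) = 2.701 μm/a
  mass loss = 2.701 μm/a × 8.96 g/cm³ = 24.2 g·m⁻²·a⁻¹
Ordering by g·m⁻²·a⁻¹: zinc (42) > copper (24.2)

["zinc", "copper"]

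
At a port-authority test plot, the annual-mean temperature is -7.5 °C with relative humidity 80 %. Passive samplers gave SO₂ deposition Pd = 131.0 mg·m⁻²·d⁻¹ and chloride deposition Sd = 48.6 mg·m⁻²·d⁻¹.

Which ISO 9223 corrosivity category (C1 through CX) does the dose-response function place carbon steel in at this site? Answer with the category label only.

carbon steel: T≤10 °C ⇒ hinge +0.150·(-7.5−10) = -2.6250
  sulphur-dioxide contribution → 8.013 μm/a
  chloride contribution → 11.76 μm/a
  total first-year rate 19.78 μm/a
Category bounds: 1.3…25 μm/a bracket r_corr ⇒ C2

C2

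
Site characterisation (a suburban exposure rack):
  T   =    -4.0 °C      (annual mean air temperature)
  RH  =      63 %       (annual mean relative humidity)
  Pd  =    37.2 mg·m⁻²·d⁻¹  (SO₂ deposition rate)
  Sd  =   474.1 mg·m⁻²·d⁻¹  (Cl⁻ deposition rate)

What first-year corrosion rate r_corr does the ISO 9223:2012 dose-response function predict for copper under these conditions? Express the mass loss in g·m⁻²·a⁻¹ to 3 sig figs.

copper: T≤10 °C ⇒ hinge +0.126·(-4.0−10) = -1.7640
  SO₂ term: 0.0053·37.2^0.26·exp(0.059·63-1.7640) = 0.09567
  Sd branch = 0.01025·Sd^0.27·e^(0.036·RH+0.049·T) = 0.4296 μm/a
  r_corr = 0.09567 + 0.4296 = 0.5253 μm/a
Convert to mass loss: 0.5253 μm/a × 8.96 g/cm³ = 4.706 g·m⁻²·a⁻¹

r_corr = 4.71 g·m⁻²·a⁻¹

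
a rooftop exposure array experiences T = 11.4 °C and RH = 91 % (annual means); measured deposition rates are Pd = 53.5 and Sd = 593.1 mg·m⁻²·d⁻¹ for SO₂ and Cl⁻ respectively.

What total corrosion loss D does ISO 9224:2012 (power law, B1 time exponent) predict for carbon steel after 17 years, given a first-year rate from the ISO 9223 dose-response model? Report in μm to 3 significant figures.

D(17) = 1.10e+03 μm

carbon steel: f(T) = -0.054·(T−10) [T>10 °C] = -0.0756
  SO₂ term: 1.77·53.5^0.52·exp(0.02·91-0.0756) = 80.22
  Cl⁻ term: 0.102·593.1^0.62·exp(0.033·91+0.04·11.4) = 169.9
  sum: 80.22 + 169.9 → r_corr = 250.1 μm/a
ISO 9224: D(t) = r_corr · t^b with b = 0.523 (carbon steel, B1)
  D(17) = 250.1 × 17^0.523 = 250.1 × 4.401 = 1101 μm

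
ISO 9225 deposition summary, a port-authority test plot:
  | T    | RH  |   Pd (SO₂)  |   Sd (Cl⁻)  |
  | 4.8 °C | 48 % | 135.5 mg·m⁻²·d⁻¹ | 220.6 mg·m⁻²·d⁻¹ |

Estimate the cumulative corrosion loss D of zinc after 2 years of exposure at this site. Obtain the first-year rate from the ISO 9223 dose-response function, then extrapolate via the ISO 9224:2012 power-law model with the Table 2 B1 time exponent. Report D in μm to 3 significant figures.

D(2) = 2.94 μm

zinc: T≤10 °C ⇒ hinge +0.038·(4.8−10) = -0.1976
  sulphur-dioxide contribution → 0.8351 μm/a
  chloride contribution → 0.8372 μm/a
  ⇒ r_corr(zinc) = 1.672 μm/a
Power-law: D(2) = r_corr · 2^0.813
  D(2) = 1.672 × 2^0.813 = 1.672 × 1.757 = 2.938 μm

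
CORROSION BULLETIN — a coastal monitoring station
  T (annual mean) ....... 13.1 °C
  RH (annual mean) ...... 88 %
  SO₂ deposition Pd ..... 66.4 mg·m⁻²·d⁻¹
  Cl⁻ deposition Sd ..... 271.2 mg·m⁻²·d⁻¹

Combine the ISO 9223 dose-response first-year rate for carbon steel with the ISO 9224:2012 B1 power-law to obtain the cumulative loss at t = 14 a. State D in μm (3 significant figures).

D(14) = 710 μm

carbon steel: temperature factor f = -0.054·(3.1) = -0.1674
  Pd branch = 1.77·Pd^0.52·e^(0.02·RH+f) = 77.12 μm/a
  Cl⁻ term: 0.102·271.2^0.62·exp(0.033·88+0.04·13.1) = 101.4
  r_corr = 77.12 + 101.4 = 178.5 μm/a
ISO 9224: D(t) = r_corr · t^b with b = 0.523 (carbon steel, B1)
  D(14) = 178.5 × 14^0.523 = 178.5 × 3.976 = 709.7 μm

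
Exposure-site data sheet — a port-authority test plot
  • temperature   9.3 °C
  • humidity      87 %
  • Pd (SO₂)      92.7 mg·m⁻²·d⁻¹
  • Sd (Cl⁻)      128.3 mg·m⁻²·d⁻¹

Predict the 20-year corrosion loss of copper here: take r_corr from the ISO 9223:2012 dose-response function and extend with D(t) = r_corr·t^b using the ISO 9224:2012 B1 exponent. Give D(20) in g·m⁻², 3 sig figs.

copper: f(T) = +0.126·(T−10) [T≤10 °C] = -0.0882
  sulphur-dioxide contribution → 2.671 μm/a
  chloride contribution → 1.374 μm/a
  total first-year rate 4.045 μm/a
ISO 9224: D(t) = r_corr · t^b with b = 0.667 (copper, B1)
  D(20) = 4.045 × 20^0.667 = 4.045 × 7.375 = 29.83 μm
  Mass loss = 29.83 μm × 8.96 g/cm³ = 267.3 g·m⁻²

D(20) = 267 g·m⁻²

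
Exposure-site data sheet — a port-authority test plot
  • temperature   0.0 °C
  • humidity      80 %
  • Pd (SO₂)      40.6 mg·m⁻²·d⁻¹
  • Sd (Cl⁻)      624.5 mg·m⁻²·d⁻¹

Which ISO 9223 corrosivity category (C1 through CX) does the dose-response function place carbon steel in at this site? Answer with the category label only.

C5

carbon steel: f(T) = +0.150·(T−10) [T≤10 °C] = -1.5000
  Pd branch = 1.77·Pd^0.52·e^(0.02·RH+f) = 13.42 μm/a
  Cl⁻ term: 0.102·624.5^0.62·exp(0.033·80+0.04·0.0) = 77.33
  sum: 13.42 + 77.33 → r_corr = 90.76 μm/a
ISO 9223 Table 2 (carbon steel): 80 < 90.8 ≤ 200 μm/a ⇒ C5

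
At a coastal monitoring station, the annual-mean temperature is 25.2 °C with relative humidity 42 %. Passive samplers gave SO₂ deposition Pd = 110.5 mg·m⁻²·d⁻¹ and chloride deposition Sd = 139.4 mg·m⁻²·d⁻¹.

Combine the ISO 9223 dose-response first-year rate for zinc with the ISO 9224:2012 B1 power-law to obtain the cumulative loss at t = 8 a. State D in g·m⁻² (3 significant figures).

zinc: f(T) = -0.071·(T−10) [T>10 °C] = -1.0792
  SO₂ term: 0.0129·110.5^0.44·exp(0.046·42-1.0792) = 0.2399
  Sd branch = 0.0175·Sd^0.57·e^(0.008·RH+0.085·T) = 3.479 μm/a
  sum: 0.2399 + 3.479 → r_corr = 3.719 μm/a
Long-term exponent b (ISO 9224 Table 2, B1) = 0.813
  D(8) = 3.719 × 8^0.813 = 3.719 × 5.423 = 20.17 μm
  Mass loss = 20.17 μm × 7.14 g/cm³ = 144 g·m⁻²

D(8) = 144 g·m⁻²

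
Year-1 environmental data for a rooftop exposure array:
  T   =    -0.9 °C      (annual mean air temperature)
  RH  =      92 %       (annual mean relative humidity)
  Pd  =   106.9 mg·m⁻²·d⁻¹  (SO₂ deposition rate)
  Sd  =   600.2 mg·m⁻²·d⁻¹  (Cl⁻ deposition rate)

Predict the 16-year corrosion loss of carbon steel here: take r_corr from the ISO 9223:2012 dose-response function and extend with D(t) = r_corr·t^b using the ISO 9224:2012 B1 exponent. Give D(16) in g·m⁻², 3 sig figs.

D(16) = 4.44e+03 g·m⁻²

carbon steel: T≤10 °C ⇒ hinge +0.150·(-0.9−10) = -1.6350
  Pd branch = 1.77·Pd^0.52·e^(0.02·RH+f) = 24.66 μm/a
  Cl⁻ term: 0.102·600.2^0.62·exp(0.033·92+0.04·-0.9) = 108.2
  r_corr = 24.66 + 108.2 = 132.8 μm/a
Power-law: D(16) = r_corr · 16^0.523
  D(16) = 132.8 × 16^0.523 = 132.8 × 4.263 = 566.2 μm
  Mass loss = 566.2 μm × 7.85 g/cm³ = 4445 g·m⁻²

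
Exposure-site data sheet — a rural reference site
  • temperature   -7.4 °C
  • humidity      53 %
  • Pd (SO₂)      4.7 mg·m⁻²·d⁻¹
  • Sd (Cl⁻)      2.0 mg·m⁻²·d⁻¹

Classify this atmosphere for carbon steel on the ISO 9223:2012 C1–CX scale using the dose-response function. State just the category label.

carbon steel: T≤10 °C ⇒ hinge +0.150·(-7.4−10) = -2.6100
  SO₂ term: 1.77·4.7^0.52·exp(0.02·53-2.6100) = 0.8401
  Sd branch = 0.102·Sd^0.62·e^(0.033·RH+0.04·T) = 0.6703 μm/a
  sum: 0.8401 + 0.6703 → r_corr = 1.51 μm/a
ISO 9223 Table 2 (carbon steel): 1.3 < 1.51 ≤ 25 μm/a ⇒ C2

C2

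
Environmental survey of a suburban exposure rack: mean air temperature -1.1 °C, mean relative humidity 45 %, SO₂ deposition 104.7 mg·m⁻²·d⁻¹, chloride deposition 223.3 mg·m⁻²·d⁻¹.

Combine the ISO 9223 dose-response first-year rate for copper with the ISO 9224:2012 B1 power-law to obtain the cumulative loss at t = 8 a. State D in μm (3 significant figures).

D(8) = 1.10 μm

copper: f(T) = +0.126·(T−10) [T≤10 °C] = -1.3986
  sulphur-dioxide contribution → 0.06239 μm/a
  chloride contribution → 0.2114 μm/a
  total first-year rate 0.2738 μm/a
Long-term exponent b (ISO 9224 Table 2, B1) = 0.667
  D(8) = 0.2738 × 8^0.667 = 0.2738 × 4.003 = 1.096 μm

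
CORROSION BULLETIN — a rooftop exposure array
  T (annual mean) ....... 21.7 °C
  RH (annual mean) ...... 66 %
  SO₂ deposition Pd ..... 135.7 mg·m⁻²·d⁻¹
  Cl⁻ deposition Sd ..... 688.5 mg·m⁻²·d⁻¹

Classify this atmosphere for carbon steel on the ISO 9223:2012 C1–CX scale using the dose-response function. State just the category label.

carbon steel: temperature factor f = -0.054·(11.7) = -0.6318
  SO₂ term: 1.77·135.7^0.52·exp(0.02·66-0.6318) = 45.27
  Cl⁻ term: 0.102·688.5^0.62·exp(0.033·66+0.04·21.7) = 123.3
  sum: 45.27 + 123.3 → r_corr = 168.6 μm/a
ISO 9223 Table 2 (carbon steel): 80 < 169 ≤ 200 μm/a ⇒ C5

C5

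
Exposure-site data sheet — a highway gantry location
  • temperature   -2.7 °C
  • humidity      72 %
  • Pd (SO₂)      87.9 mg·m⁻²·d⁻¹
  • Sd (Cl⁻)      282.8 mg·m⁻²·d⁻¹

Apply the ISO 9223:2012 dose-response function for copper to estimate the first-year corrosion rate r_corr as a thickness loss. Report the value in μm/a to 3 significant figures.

copper: T≤10 °C ⇒ hinge +0.126·(-2.7−10) = -1.6002
  sulphur-dioxide contribution → 0.2397 μm/a
  chloride contribution → 0.5506 μm/a
  total first-year rate 0.7903 μm/a

r_corr = 0.790 μm/a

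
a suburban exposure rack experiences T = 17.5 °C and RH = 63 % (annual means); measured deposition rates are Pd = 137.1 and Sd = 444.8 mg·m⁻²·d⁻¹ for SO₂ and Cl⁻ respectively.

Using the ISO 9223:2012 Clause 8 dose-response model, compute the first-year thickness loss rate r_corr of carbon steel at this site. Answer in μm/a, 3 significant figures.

carbon steel: temperature factor f = -0.054·(7.5) = -0.4050
  sulphur-dioxide contribution → 53.77 μm/a
  chloride contribution → 72.01 μm/a
  total first-year rate 125.8 μm/a

r_corr = 126 μm/a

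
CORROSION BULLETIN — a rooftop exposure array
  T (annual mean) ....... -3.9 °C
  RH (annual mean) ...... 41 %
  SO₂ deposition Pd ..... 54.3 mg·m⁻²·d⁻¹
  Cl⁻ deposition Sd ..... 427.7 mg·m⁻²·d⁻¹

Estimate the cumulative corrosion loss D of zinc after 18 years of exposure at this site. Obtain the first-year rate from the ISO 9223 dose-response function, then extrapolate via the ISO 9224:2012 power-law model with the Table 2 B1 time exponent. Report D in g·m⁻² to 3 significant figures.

D(18) = 63.0 g·m⁻²

zinc: f(T) = +0.038·(T−10) [T≤10 °C] = -0.5282
  sulphur-dioxide contribution → 0.2908 μm/a
  chloride contribution → 0.5511 μm/a
  ⇒ r_corr(zinc) = 0.8419 μm/a
Power-law: D(18) = r_corr · 18^0.813
  D(18) = 0.8419 × 18^0.813 = 0.8419 × 10.48 = 8.827 μm
  Mass loss = 8.827 μm × 7.14 g/cm³ = 63.03 g·m⁻²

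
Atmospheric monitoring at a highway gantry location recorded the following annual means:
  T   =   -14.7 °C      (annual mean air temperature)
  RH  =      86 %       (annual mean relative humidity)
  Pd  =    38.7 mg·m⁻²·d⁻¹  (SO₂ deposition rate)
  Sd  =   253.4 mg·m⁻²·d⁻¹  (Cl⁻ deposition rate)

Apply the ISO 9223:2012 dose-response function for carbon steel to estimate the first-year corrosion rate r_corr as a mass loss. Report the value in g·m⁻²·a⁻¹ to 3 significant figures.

carbon steel: T≤10 °C ⇒ hinge +0.150·(-14.7−10) = -3.7050
  Pd branch = 1.77·Pd^0.52·e^(0.02·RH+f) = 1.627 μm/a
  Cl⁻ term: 0.102·253.4^0.62·exp(0.033·86+0.04·-14.7) = 29.93
  sum: 1.627 + 29.93 → r_corr = 31.56 μm/a
Convert to mass loss: 31.56 μm/a × 7.85 g/cm³ = 247.7 g·m⁻²·a⁻¹

r_corr = 248 g·m⁻²·a⁻¹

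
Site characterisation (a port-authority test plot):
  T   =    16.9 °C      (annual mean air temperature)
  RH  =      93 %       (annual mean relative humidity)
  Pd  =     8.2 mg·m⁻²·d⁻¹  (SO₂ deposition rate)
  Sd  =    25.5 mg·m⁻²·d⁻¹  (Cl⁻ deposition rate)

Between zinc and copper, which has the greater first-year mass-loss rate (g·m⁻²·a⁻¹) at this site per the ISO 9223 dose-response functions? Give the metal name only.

zinc: f(T) = -0.071·(T−10) [T>10 °C] = -0.4899
  Pd branch = 0.0129·Pd^0.44·e^(0.046·RH+f) = 1.438 μm/a
  Sd branch = 0.0175·Sd^0.57·e^(0.008·RH+0.085·T) = 0.9812 μm/a
  sum: 1.438 + 0.9812 → r_corr = 2.419 μm/a
  mass loss = 2.419 μm/a × 7.14 g/cm³ = 17.27 g·m⁻²·a⁻¹
copper: T>10 °C ⇒ hinge -0.080·(16.9−10) = -0.5520
  SO₂ term: 0.0053·8.2^0.26·exp(0.059·93-0.5520) = 1.274
  Sd branch = 0.01025·Sd^0.27·e^(0.036·RH+0.049·T) = 1.6 μm/a
  sum: 1.274 + 1.6 → r_corr = 2.874 μm/a
  mass loss = 2.874 μm/a × 8.96 g/cm³ = 25.75 g·m⁻²·a⁻¹
Ordering by g·m⁻²·a⁻¹: copper (25.8) > zinc (17.3)

copper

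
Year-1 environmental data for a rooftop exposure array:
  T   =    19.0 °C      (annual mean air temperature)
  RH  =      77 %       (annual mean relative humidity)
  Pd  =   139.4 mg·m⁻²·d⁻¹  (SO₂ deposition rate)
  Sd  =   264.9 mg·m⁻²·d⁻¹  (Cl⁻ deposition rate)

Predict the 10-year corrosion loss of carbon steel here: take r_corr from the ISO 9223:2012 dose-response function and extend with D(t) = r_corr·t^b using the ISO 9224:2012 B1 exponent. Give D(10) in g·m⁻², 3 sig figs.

D(10) = 4.04e+03 g·m⁻²

carbon steel: T>10 °C ⇒ hinge -0.054·(19.0−10) = -0.4860
  SO₂ term: 1.77·139.4^0.52·exp(0.02·77-0.4860) = 66.18
  Cl⁻ term: 0.102·264.9^0.62·exp(0.033·77+0.04·19.0) = 88.01
  r_corr = 66.18 + 88.01 = 154.2 μm/a
Long-term exponent b (ISO 9224 Table 2, B1) = 0.523
  D(10) = 154.2 × 10^0.523 = 154.2 × 3.334 = 514.1 μm
  Mass loss = 514.1 μm × 7.85 g/cm³ = 4036 g·m⁻²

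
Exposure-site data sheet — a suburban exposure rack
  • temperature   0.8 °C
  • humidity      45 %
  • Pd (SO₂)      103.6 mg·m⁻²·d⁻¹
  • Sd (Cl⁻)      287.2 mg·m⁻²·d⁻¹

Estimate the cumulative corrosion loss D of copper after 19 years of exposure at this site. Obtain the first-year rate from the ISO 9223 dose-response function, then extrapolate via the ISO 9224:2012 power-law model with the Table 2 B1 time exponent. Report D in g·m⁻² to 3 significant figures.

copper: temperature factor f = +0.126·(-9.2) = -1.1592
  Pd branch = 0.0053·Pd^0.26·e^(0.059·RH+f) = 0.07905 μm/a
  Sd branch = 0.01025·Sd^0.27·e^(0.036·RH+0.049·T) = 0.2483 μm/a
  r_corr = 0.07905 + 0.2483 = 0.3274 μm/a
ISO 9224: D(t) = r_corr · t^b with b = 0.667 (copper, B1)
  D(19) = 0.3274 × 19^0.667 = 0.3274 × 7.127 = 2.333 μm
  Mass loss = 2.333 μm × 8.96 g/cm³ = 20.91 g·m⁻²

D(19) = 20.9 g·m⁻²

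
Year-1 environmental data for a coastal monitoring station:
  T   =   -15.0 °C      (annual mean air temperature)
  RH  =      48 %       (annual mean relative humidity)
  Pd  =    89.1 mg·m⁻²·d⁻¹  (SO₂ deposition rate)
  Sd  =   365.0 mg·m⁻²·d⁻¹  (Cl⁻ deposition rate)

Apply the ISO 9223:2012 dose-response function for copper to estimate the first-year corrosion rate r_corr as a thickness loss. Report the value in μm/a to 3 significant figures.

copper: f(T) = +0.126·(T−10) [T≤10 °C] = -3.1500
  SO₂ term: 0.0053·89.1^0.26·exp(0.059·48-3.1500) = 0.01239
  Cl⁻ term: 0.01025·365.0^0.27·exp(0.036·48+0.049·-15.0) = 0.1361
  r_corr = 0.01239 + 0.1361 = 0.1485 μm/a

r_corr = 0.148 μm/a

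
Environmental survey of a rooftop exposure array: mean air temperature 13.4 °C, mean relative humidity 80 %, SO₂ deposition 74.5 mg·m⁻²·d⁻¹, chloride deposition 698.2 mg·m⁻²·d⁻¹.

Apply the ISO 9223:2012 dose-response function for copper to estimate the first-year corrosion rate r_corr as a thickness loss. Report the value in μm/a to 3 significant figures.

r_corr = 3.45 μm/a

copper: temperature factor f = -0.080·(3.4) = -0.2720
  Pd branch = 0.0053·Pd^0.26·e^(0.059·RH+f) = 1.389 μm/a
  Cl⁻ term: 0.01025·698.2^0.27·exp(0.036·80+0.049·13.4) = 2.063
  r_corr = 1.389 + 2.063 = 3.452 μm/a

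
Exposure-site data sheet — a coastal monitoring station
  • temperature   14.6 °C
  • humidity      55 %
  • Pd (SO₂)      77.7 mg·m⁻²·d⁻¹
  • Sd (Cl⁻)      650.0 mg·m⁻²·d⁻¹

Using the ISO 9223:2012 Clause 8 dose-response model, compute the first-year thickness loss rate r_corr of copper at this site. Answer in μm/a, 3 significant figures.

copper: T>10 °C ⇒ hinge -0.080·(14.6−10) = -0.3680
  SO₂ term: 0.0053·77.7^0.26·exp(0.059·55-0.3680) = 0.2919
  Cl⁻ term: 0.01025·650.0^0.27·exp(0.036·55+0.049·14.6) = 0.8726
  sum: 0.2919 + 0.8726 → r_corr = 1.164 μm/a

r_corr = 1.16 μm/a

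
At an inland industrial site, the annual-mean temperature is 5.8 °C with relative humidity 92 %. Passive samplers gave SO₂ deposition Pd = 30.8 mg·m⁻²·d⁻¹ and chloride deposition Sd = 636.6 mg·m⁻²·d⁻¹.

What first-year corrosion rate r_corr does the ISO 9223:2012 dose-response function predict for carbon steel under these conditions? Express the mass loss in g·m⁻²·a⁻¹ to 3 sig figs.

carbon steel: f(T) = +0.150·(T−10) [T≤10 °C] = -0.6300
  SO₂ term: 1.77·30.8^0.52·exp(0.02·92-0.6300) = 35.28
  Cl⁻ term: 0.102·636.6^0.62·exp(0.033·92+0.04·5.8) = 146.6
  sum: 35.28 + 146.6 → r_corr = 181.9 μm/a
Convert to mass loss: 181.9 μm/a × 7.85 g/cm³ = 1428 g·m⁻²·a⁻¹

r_corr = 1.43e+03 g·m⁻²·a⁻¹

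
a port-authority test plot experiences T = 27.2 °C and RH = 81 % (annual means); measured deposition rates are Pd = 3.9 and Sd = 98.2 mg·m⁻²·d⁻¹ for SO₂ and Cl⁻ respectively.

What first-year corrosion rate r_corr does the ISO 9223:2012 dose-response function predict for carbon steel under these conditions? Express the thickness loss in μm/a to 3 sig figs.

r_corr = 82.5 μm/a

carbon steel: f(T) = -0.054·(T−10) [T>10 °C] = -0.9288
  SO₂ term: 1.77·3.9^0.52·exp(0.02·81-0.9288) = 7.17
  Cl⁻ term: 0.102·98.2^0.62·exp(0.033·81+0.04·27.2) = 75.35
  r_corr = 7.17 + 75.35 = 82.52 μm/a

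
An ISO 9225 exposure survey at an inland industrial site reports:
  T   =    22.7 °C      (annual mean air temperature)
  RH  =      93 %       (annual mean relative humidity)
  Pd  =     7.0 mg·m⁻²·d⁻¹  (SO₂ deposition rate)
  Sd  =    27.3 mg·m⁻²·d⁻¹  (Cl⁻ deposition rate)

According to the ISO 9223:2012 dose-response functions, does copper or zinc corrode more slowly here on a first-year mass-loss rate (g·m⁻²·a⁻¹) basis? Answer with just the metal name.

copper: temperature factor f = -0.080·(12.7) = -1.0160
  Pd branch = 0.0053·Pd^0.26·e^(0.059·RH+f) = 0.7687 μm/a
  Sd branch = 0.01025·Sd^0.27·e^(0.036·RH+0.049·T) = 2.166 μm/a
  sum: 0.7687 + 2.166 → r_corr = 2.934 μm/a
  mass loss = 2.934 μm/a × 8.96 g/cm³ = 26.29 g·m⁻²·a⁻¹
zinc: f(T) = -0.071·(T−10) [T>10 °C] = -0.9017
  SO₂ term: 0.0129·7.0^0.44·exp(0.046·93-0.9017) = 0.8887
  Cl⁻ term: 0.0175·27.3^0.57·exp(0.008·93+0.085·22.7) = 1.67
  sum: 0.8887 + 1.67 → r_corr = 2.559 μm/a
  mass loss = 2.559 μm/a × 7.14 g/cm³ = 18.27 g·m⁻²·a⁻¹
Ordering by g·m⁻²·a⁻¹: copper (26.3) > zinc (18.3)

zinc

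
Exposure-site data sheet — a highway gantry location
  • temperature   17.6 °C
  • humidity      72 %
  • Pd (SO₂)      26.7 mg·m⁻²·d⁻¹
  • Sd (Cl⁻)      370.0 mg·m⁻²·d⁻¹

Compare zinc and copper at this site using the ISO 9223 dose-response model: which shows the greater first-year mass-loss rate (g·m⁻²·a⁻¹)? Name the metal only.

zinc: T>10 °C ⇒ hinge -0.071·(17.6−10) = -0.5396
  SO₂ term: 0.0129·26.7^0.44·exp(0.046·72-0.5396) = 0.8756
  Sd branch = 0.0175·Sd^0.57·e^(0.008·RH+0.085·T) = 4.044 μm/a
  sum: 0.8756 + 4.044 → r_corr = 4.919 μm/a
  mass loss = 4.919 μm/a × 7.14 g/cm³ = 35.12 g·m⁻²·a⁻¹
copper: temperature factor f = -0.080·(7.6) = -0.6080
  Pd branch = 0.0053·Pd^0.26·e^(0.059·RH+f) = 0.4742 μm/a
  Cl⁻ term: 0.01025·370.0^0.27·exp(0.036·72+0.049·17.6) = 1.601
  r_corr = 0.4742 + 1.601 = 2.075 μm/a
  mass loss = 2.075 μm/a × 8.96 g/cm³ = 18.59 g·m⁻²·a⁻¹
Ordering by g·m⁻²·a⁻¹: zinc (35.1) > copper (18.6)

zinc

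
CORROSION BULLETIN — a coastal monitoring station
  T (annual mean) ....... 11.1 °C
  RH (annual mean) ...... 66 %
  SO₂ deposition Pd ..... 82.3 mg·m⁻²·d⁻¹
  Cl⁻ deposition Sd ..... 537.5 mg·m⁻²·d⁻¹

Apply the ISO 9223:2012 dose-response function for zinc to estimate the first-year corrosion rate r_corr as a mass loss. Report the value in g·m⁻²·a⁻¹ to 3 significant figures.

r_corr = 31.9 g·m⁻²·a⁻¹

zinc: f(T) = -0.071·(T−10) [T>10 °C] = -0.0781
  sulphur-dioxide contribution → 1.73 μm/a
  chloride contribution → 2.744 μm/a
  ⇒ r_corr(zinc) = 4.474 μm/a
Convert to mass loss: 4.474 μm/a × 7.14 g/cm³ = 31.94 g·m⁻²·a⁻¹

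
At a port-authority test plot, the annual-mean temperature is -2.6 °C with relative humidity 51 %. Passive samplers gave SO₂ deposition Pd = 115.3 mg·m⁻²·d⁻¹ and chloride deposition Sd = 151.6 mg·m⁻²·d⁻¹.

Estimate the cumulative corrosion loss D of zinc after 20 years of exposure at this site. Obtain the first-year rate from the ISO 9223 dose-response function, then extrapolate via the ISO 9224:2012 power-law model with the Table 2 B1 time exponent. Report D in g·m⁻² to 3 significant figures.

D(20) = 85.1 g·m⁻²

zinc: T≤10 °C ⇒ hinge +0.038·(-2.6−10) = -0.4788
  SO₂ term: 0.0129·115.3^0.44·exp(0.046·51-0.4788) = 0.6741
  Cl⁻ term: 0.0175·151.6^0.57·exp(0.008·51+0.085·-2.6) = 0.3692
  sum: 0.6741 + 0.3692 → r_corr = 1.043 μm/a
Power-law: D(20) = r_corr · 20^0.813
  D(20) = 1.043 × 20^0.813 = 1.043 × 11.42 = 11.92 μm
  Mass loss = 11.92 μm × 7.14 g/cm³ = 85.08 g·m⁻²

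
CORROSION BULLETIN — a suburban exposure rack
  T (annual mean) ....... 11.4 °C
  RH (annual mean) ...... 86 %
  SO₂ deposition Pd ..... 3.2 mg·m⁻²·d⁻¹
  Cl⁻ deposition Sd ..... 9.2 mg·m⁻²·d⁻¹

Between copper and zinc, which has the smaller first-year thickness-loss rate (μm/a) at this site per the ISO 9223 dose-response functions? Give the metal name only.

copper: temperature factor f = -0.080·(1.4) = -0.1120
  sulphur-dioxide contribution → 1.025 μm/a
  chloride contribution → 0.7213 μm/a
  ⇒ r_corr(copper) = 1.746 μm/a
zinc: temperature factor f = -0.071·(1.4) = -0.0994
  sulphur-dioxide contribution → 1.018 μm/a
  chloride contribution → 0.3251 μm/a
  ⇒ r_corr(zinc) = 1.343 μm/a
Ordering by μm/a: copper (1.75) > zinc (1.34)

zinc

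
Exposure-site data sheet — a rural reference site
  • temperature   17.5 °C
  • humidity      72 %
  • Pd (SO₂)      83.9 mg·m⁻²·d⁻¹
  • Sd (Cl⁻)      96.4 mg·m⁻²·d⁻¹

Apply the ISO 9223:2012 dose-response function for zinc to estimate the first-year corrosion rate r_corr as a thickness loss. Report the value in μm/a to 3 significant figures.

r_corr = 3.32 μm/a

zinc: T>10 °C ⇒ hinge -0.071·(17.5−10) = -0.5325
  sulphur-dioxide contribution → 1.459 μm/a
  chloride contribution → 1.863 μm/a
  total first-year rate 3.322 μm/a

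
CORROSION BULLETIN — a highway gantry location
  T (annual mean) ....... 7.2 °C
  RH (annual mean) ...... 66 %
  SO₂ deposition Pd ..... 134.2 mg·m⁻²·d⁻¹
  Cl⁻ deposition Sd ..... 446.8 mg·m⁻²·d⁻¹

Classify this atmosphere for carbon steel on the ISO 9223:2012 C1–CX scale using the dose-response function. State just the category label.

C5

carbon steel: T≤10 °C ⇒ hinge +0.150·(7.2−10) = -0.4200
  sulphur-dioxide contribution → 55.62 μm/a
  chloride contribution → 52.8 μm/a
  ⇒ r_corr(carbon steel) = 108.4 μm/a
ISO 9223 Table 2 (carbon steel): 80 < 108 ≤ 200 μm/a ⇒ C5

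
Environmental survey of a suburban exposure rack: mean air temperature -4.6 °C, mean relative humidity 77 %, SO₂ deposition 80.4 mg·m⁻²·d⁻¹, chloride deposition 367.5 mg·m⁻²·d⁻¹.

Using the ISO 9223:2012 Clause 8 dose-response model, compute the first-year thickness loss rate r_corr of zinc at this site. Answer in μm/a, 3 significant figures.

r_corr = 2.40 μm/a

zinc: T≤10 °C ⇒ hinge +0.038·(-4.6−10) = -0.5548
  sulphur-dioxide contribution → 1.763 μm/a
  chloride contribution → 0.6353 μm/a
  ⇒ r_corr(zinc) = 2.398 μm/a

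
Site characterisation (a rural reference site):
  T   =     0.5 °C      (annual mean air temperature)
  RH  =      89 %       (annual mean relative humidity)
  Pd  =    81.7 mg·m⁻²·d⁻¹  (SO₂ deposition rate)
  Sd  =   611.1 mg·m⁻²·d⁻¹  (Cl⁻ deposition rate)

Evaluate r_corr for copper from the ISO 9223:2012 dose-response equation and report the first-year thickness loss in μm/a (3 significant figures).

copper: T≤10 °C ⇒ hinge +0.126·(0.5−10) = -1.1970
  SO₂ term: 0.0053·81.7^0.26·exp(0.059·89-1.1970) = 0.9596
  Cl⁻ term: 0.01025·611.1^0.27·exp(0.036·89+0.049·0.5) = 1.462
  sum: 0.9596 + 1.462 → r_corr = 2.422 μm/a

r_corr = 2.42 μm/a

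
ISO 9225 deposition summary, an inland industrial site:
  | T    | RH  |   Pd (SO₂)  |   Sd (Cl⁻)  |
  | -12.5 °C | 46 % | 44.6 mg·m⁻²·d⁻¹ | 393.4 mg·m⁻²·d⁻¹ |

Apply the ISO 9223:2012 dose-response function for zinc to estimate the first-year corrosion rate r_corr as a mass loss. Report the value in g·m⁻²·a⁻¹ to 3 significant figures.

r_corr = 3.61 g·m⁻²·a⁻¹

zinc: f(T) = +0.038·(T−10) [T≤10 °C] = -0.8550
  Pd branch = 0.0129·Pd^0.44·e^(0.046·RH+f) = 0.2421 μm/a
  Sd branch = 0.0175·Sd^0.57·e^(0.008·RH+0.085·T) = 0.2633 μm/a
  r_corr = 0.2421 + 0.2633 = 0.5054 μm/a
Convert to mass loss: 0.5054 μm/a × 7.14 g/cm³ = 3.608 g·m⁻²·a⁻¹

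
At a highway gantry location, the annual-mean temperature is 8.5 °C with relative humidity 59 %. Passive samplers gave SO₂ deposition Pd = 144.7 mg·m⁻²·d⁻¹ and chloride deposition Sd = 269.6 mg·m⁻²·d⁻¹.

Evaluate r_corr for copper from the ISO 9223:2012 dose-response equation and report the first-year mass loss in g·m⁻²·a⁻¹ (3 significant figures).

r_corr = 9.94 g·m⁻²·a⁻¹

copper: f(T) = +0.126·(T−10) [T≤10 °C] = -0.1890
  sulphur-dioxide contribution → 0.5196 μm/a
  chloride contribution → 0.5893 μm/a
  total first-year rate 1.109 μm/a
Convert to mass loss: 1.109 μm/a × 8.96 g/cm³ = 9.936 g·m⁻²·a⁻¹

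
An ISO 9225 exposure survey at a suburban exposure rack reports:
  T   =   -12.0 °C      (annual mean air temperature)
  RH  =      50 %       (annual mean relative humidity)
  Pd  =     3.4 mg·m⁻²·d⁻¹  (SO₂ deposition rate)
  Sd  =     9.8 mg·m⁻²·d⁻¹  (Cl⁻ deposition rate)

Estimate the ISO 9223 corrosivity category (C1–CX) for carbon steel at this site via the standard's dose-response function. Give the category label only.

C2

carbon steel: temperature factor f = +0.150·(-22.0) = -3.3000
  sulphur-dioxide contribution → 0.3353 μm/a
  chloride contribution → 1.353 μm/a
  total first-year rate 1.688 μm/a
1.69 μm/a falls in (1.3, 25] for carbon steel → category C2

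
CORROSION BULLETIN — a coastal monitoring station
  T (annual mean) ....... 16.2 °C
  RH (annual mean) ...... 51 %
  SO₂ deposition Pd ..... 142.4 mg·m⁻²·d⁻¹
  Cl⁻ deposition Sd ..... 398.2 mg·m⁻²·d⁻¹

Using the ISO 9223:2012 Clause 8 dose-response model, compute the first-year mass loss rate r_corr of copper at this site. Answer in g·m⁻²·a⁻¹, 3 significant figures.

r_corr = 8.54 g·m⁻²·a⁻¹

copper: f(T) = -0.080·(T−10) [T>10 °C] = -0.4960
  Pd branch = 0.0053·Pd^0.26·e^(0.059·RH+f) = 0.2374 μm/a
  Sd branch = 0.01025·Sd^0.27·e^(0.036·RH+0.049·T) = 0.7159 μm/a
  sum: 0.2374 + 0.7159 → r_corr = 0.9534 μm/a
Convert to mass loss: 0.9534 μm/a × 8.96 g/cm³ = 8.542 g·m⁻²·a⁻¹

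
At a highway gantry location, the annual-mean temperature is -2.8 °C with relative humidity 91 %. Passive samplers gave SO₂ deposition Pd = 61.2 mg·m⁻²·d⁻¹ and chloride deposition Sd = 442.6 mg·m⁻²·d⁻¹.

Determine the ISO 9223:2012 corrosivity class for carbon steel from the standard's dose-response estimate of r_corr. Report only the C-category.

carbon steel: temperature factor f = +0.150·(-12.8) = -1.9200
  SO₂ term: 1.77·61.2^0.52·exp(0.02·91-1.9200) = 13.6
  Cl⁻ term: 0.102·442.6^0.62·exp(0.033·91+0.04·-2.8) = 80.29
  sum: 13.6 + 80.29 → r_corr = 93.9 μm/a
93.9 μm/a falls in (80, 200] for carbon steel → category C5

C5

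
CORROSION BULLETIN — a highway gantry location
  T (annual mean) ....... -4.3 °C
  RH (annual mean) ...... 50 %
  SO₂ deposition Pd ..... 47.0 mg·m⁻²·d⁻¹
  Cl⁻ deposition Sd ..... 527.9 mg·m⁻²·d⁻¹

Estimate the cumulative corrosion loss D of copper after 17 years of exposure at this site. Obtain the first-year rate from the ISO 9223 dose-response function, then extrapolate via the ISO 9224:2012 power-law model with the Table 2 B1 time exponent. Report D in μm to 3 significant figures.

D(17) = 2.11 μm

copper: f(T) = +0.126·(T−10) [T≤10 °C] = -1.8018
  SO₂ term: 0.0053·47.0^0.26·exp(0.059·50-1.8018) = 0.04547
  Sd branch = 0.01025·Sd^0.27·e^(0.036·RH+0.049·T) = 0.2729 μm/a
  r_corr = 0.04547 + 0.2729 = 0.3184 μm/a
Long-term exponent b (ISO 9224 Table 2, B1) = 0.667
  D(17) = 0.3184 × 17^0.667 = 0.3184 × 6.618 = 2.107 μm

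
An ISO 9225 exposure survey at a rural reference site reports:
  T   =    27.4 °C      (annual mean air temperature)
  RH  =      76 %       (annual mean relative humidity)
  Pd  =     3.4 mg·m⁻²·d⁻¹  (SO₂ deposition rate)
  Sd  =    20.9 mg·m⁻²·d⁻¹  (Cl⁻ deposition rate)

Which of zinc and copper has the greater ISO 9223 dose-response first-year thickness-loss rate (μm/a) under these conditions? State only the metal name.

zinc

zinc: f(T) = -0.071·(T−10) [T>10 °C] = -1.2354
  Pd branch = 0.0129·Pd^0.44·e^(0.046·RH+f) = 0.2119 μm/a
  Cl⁻ term: 0.0175·20.9^0.57·exp(0.008·76+0.085·27.4) = 1.867
  sum: 0.2119 + 1.867 → r_corr = 2.079 μm/a
copper: f(T) = -0.080·(T−10) [T>10 °C] = -1.3920
  Pd branch = 0.0053·Pd^0.26·e^(0.059·RH+f) = 0.1604 μm/a
  Sd branch = 0.01025·Sd^0.27·e^(0.036·RH+0.049·T) = 1.376 μm/a
  r_corr = 0.1604 + 1.376 = 1.536 μm/a
Ordering by μm/a: zinc (2.08) > copper (1.54)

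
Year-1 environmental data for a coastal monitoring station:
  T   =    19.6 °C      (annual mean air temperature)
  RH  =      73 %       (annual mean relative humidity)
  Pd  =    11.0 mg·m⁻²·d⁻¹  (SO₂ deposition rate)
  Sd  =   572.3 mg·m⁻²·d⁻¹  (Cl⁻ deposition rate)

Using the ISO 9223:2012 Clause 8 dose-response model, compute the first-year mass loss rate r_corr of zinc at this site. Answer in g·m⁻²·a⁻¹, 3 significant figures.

zinc: temperature factor f = -0.071·(9.6) = -0.6816
  sulphur-dioxide contribution → 0.5385 μm/a
  chloride contribution → 6.195 μm/a
  ⇒ r_corr(zinc) = 6.734 μm/a
Convert to mass loss: 6.734 μm/a × 7.14 g/cm³ = 48.08 g·m⁻²·a⁻¹

r_corr = 48.1 g·m⁻²·a⁻¹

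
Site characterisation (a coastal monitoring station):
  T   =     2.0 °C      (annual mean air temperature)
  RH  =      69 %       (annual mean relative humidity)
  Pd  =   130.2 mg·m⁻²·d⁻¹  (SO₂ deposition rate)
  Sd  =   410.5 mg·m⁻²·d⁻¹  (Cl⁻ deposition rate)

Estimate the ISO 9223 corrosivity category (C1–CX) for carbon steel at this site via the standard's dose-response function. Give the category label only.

C4

carbon steel: f(T) = +0.150·(T−10) [T≤10 °C] = -1.2000
  Pd branch = 1.77·Pd^0.52·e^(0.02·RH+f) = 26.65 μm/a
  Sd branch = 0.102·Sd^0.62·e^(0.033·RH+0.04·T) = 44.92 μm/a
  r_corr = 26.65 + 44.92 = 71.58 μm/a
71.6 μm/a falls in (50, 80] for carbon steel → category C4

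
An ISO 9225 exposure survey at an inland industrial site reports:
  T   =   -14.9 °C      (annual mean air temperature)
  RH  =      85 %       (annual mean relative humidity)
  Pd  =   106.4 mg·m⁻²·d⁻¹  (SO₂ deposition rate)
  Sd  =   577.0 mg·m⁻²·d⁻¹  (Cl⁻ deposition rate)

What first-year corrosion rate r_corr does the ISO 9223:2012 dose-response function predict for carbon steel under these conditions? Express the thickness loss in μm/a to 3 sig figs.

carbon steel: f(T) = +0.150·(T−10) [T≤10 °C] = -3.7350
  sulphur-dioxide contribution → 2.619 μm/a
  chloride contribution → 47.85 μm/a
  ⇒ r_corr(carbon steel) = 50.47 μm/a

r_corr = 50.5 μm/a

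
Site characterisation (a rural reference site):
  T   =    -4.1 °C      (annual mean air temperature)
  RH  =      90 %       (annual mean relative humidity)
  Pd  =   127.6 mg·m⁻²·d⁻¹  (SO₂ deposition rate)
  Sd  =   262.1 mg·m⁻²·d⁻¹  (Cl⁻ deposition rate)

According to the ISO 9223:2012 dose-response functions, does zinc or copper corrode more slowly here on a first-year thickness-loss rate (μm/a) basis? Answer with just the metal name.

copper

zinc: T≤10 °C ⇒ hinge +0.038·(-4.1−10) = -0.5358
  SO₂ term: 0.0129·127.6^0.44·exp(0.046·90-0.5358) = 4.004
  Sd branch = 0.0175·Sd^0.57·e^(0.008·RH+0.085·T) = 0.6066 μm/a
  r_corr = 4.004 + 0.6066 = 4.61 μm/a
copper: temperature factor f = +0.126·(-14.1) = -1.7766
  Pd branch = 0.0053·Pd^0.26·e^(0.059·RH+f) = 0.6402 μm/a
  Cl⁻ term: 0.01025·262.1^0.27·exp(0.036·90+0.049·-4.1) = 0.9629
  sum: 0.6402 + 0.9629 → r_corr = 1.603 μm/a
Ordering by μm/a: zinc (4.61) > copper (1.6)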